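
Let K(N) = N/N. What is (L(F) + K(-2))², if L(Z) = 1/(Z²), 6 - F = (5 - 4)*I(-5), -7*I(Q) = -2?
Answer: 2719201/2560000 ≈ 1.0622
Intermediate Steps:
I(Q) = 2/7 (I(Q) = -⅐*(-2) = 2/7)
K(N) = 1
F = 40/7 (F = 6 - (5 - 4)*2/7 = 6 - 2/7 = 40/7 ≈ 5.7143)
L(Z) = Z⁻²
(L(F) + K(-2))² = ((40/7)⁻² + 1)² = (49/1600 + 1)² = (1649/1600)² = 2719201/2560000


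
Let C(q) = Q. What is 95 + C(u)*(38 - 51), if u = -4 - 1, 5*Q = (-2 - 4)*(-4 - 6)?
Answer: -61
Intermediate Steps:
Q = 12 (Q = ((-2 - 4)*(-4 - 6))/5 = (-6*(-10))/5 = (⅕)*60 = 12)
u = -5
C(q) = 12
95 + C(u)*(38 - 51) = 95 + 12*(38 - 51) = 95 + 12*(-13) = 95 - 156 = -61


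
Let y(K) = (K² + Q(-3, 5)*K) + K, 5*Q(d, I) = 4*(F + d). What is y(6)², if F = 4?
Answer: 54756/25 ≈ 2190.2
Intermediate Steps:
Q(d, I) = 16/5 + 4*d/5 (Q(d, I) = (4*(4 + d))/5 = (16 + 4*d)/5 = 16/5 + 4*d/5)
y(K) = K² + 9*K/5 (y(K) = (K² + (16/5 + (⅘)*(-3))*K) + K = (K² + (16/5 - 12/5)*K) + K = (K² + 4*K/5) + K = K² + 9*K/5)
y(6)² = ((⅕)*6*(9 + 5*6))² = ((⅕)*6*(9 + 30))² = ((⅕)*6*39)² = (234/5)² = 54756/25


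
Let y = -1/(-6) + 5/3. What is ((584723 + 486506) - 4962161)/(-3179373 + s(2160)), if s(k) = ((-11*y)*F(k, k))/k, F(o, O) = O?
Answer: 23345592/19076359 ≈ 1.2238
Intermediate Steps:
y = 11/6 (y = -1*(-⅙) + 5*(⅓) = ⅙ + 5/3 = 11/6 ≈ 1.8333)
s(k) = -121/6 (s(k) = ((-11*11/6)*k)/k = (-121*k/6)/k = -121/6)
((584723 + 486506) - 4962161)/(-3179373 + s(2160)) = ((584723 + 486506) - 4962161)/(-3179373 - 121/6) = (1071229 - 4962161)/(-19076359/6) = -3890932*(-6/19076359) = 23345592/19076359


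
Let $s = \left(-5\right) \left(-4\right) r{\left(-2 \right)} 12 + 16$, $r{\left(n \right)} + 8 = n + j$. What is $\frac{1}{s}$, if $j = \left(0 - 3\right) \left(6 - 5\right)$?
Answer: $- \frac{1}{3104} \approx -0.00032216$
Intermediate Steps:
$j = -3$ ($j = - 3 \left(6 - 5\right) = \left(-3\right) 1 = -3$)
$r{\left(n \right)} = -11 + n$ ($r{\left(n \right)} = -8 + \left(n - 3\right) = -8 + \left(-3 + n\right) = -11 + n$)
$s = -3104$ ($s = \left(-5\right) \left(-4\right) \left(-11 - 2\right) 12 + 16 = 20 \left(\left(-13\right) 12\right) + 16 = 20 \left(-156\right) + 16 = -3120 + 16 = -3104$)
$\frac{1}{s} = \frac{1}{-3104} = - \frac{1}{3104}$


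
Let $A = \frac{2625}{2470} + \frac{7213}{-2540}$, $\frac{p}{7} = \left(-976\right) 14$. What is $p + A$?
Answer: $- \frac{60008757101}{627380} \approx -95650.0$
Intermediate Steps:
$p = -95648$ ($p = 7 \left(\left(-976\right) 14\right) = 7 \left(-13664\right) = -95648$)
$A = - \frac{1114861}{627380}$ ($A = 2625 \cdot \frac{1}{2470} + 7213 \left(- \frac{1}{2540}\right) = \frac{525}{494} - \frac{7213}{2540} = - \frac{1114861}{627380} \approx -1.777$)
$p + A = -95648 - \frac{1114861}{627380} = - \frac{60008757101}{627380}$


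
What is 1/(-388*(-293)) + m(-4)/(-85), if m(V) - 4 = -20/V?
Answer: -1023071/9663140 ≈ -0.10587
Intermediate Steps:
m(V) = 4 - 20/V
1/(-388*(-293)) + m(-4)/(-85) = 1/(-388*(-293)) + (4 - 20/(-4))/(-85) = -1/388*(-1/293) + (4 - 20*(-¼))*(-1/85) = 1/113684 + (4 + 5)*(-1/85) = 1/113684 + 9*(-1/85) = 1/113684 - 9/85 = -1023071/9663140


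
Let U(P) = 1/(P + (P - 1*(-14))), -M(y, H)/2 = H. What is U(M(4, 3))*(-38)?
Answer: -19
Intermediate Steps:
M(y, H) = -2*H
U(P) = 1/(14 + 2*P) (U(P) = 1/(P + (P + 14)) = 1/(P + (14 + P)) = 1/(14 + 2*P))
U(M(4, 3))*(-38) = (1/(2*(7 - 2*3)))*(-38) = (1/(2*(7 - 6)))*(-38) = ((1/2)/1)*(-38) = ((1/2)*1)*(-38) = (1/2)*(-38) = -19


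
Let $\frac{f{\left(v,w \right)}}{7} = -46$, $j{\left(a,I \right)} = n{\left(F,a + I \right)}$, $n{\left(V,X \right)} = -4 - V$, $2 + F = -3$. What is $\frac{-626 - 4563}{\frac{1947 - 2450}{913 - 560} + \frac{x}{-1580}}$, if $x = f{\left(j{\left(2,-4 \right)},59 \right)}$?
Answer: $\frac{1447056430}{340537} \approx 4249.3$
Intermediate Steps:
$F = -5$ ($F = -2 - 3 = -5$)
$j{\left(a,I \right)} = 1$ ($j{\left(a,I \right)} = -4 - -5 = -4 + 5 = 1$)
$f{\left(v,w \right)} = -322$ ($f{\left(v,w \right)} = 7 \left(-46\right) = -322$)
$x = -322$
$\frac{-626 - 4563}{\frac{1947 - 2450}{913 - 560} + \frac{x}{-1580}} = \frac{-626 - 4563}{\frac{1947 - 2450}{913 - 560} - \frac{322}{-1580}} = - \frac{5189}{- \frac{503}{353} - - \frac{161}{790}} = - \frac{5189}{\left(-503\right) \frac{1}{353} + \frac{161}{790}} = - \frac{5189}{- \frac{503}{353} + \frac{161}{790}} = - \frac{5189}{- \frac{340537}{278870}} = \left(-5189\right) \left(- \frac{278870}{340537}\right) = \frac{1447056430}{340537}$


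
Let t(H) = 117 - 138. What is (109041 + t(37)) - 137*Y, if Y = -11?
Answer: 110527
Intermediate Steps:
t(H) = -21
(109041 + t(37)) - 137*Y = (109041 - 21) - 137*(-11) = 109020 + 1507 = 110527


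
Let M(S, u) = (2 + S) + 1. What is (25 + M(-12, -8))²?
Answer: 256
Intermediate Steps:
M(S, u) = 3 + S
(25 + M(-12, -8))² = (25 + (3 - 12))² = (25 - 9)² = 16² = 256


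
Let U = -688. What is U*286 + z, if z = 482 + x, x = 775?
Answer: -195511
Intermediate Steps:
z = 1257 (z = 482 + 775 = 1257)
U*286 + z = -688*286 + 1257 = -196768 + 1257 = -195511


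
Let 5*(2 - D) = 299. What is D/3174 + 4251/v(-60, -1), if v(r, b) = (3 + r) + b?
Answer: -16870033/230115 ≈ -73.311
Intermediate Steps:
D = -289/5 (D = 2 - 1/5*299 = 2 - 299/5 = -289/5 ≈ -57.800)
v(r, b) = 3 + b + r
D/3174 + 4251/v(-60, -1) = -289/5/3174 + 4251/(3 - 1 - 60) = -289/5*1/3174 + 4251/(-58) = -289/15870 + 4251*(-1/58) = -289/15870 - 4251/58 = -16870033/230115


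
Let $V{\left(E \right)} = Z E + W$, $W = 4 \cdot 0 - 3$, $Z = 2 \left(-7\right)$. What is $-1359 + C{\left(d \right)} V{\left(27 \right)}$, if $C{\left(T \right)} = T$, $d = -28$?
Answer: $9309$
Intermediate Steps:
$Z = -14$
$W = -3$ ($W = 0 - 3 = -3$)
$V{\left(E \right)} = -3 - 14 E$ ($V{\left(E \right)} = - 14 E - 3 = -3 - 14 E$)
$-1359 + C{\left(d \right)} V{\left(27 \right)} = -1359 - 28 \left(-3 - 378\right) = -1359 - -10668 = -1359 + 10668 = 9309$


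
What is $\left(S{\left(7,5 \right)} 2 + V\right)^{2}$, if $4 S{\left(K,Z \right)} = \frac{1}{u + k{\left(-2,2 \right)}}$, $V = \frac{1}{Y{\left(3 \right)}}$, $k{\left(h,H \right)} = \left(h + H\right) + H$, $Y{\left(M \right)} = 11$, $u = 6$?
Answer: $\frac{729}{30976} \approx 0.023534$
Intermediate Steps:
$k{\left(h,H \right)} = h + 2 H$ ($k{\left(h,H \right)} = \left(H + h\right) + H = h + 2 H$)
$V = \frac{1}{11} \approx 0.090909$
$S{\left(K,Z \right)} = \frac{1}{32}$ ($S{\left(K,Z \right)} = \frac{1}{4 \left(6 + \left(-2 + 2 \cdot 2\right)\right)} = \frac{1}{4 \left(6 + \left(-2 + 4\right)\right)} = \frac{1}{4 \left(6 + 2\right)} = \frac{1}{4 \cdot 8} = \frac{1}{4} \cdot \frac{1}{8} = \frac{1}{32}$)
$\left(S{\left(7,5 \right)} 2 + V\right)^{2} = \left(\frac{1}{32} \cdot 2 + \frac{1}{11}\right)^{2} = \left(\frac{1}{16} + \frac{1}{11}\right)^{2} = \left(\frac{27}{176}\right)^{2} = \frac{729}{30976}$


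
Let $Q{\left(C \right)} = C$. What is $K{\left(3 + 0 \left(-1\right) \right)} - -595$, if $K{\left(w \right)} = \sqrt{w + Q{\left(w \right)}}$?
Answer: $595 + \sqrt{6} \approx 597.45$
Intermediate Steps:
$K{\left(w \right)} = \sqrt{2} \sqrt{w}$ ($K{\left(w \right)} = \sqrt{w + w} = \sqrt{2 w} = \sqrt{2} \sqrt{w}$)
$K{\left(3 + 0 \left(-1\right) \right)} - -595 = \sqrt{2} \sqrt{3 + 0 \left(-1\right)} - -595 = \sqrt{2} \sqrt{3 + 0} + 595 = \sqrt{2} \sqrt{3} + 595 = \sqrt{6} + 595 = 595 + \sqrt{6}$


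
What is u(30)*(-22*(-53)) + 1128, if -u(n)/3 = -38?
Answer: 134052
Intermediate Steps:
u(n) = 114 (u(n) = -3*(-38) = 114)
u(30)*(-22*(-53)) + 1128 = 114*(-22*(-53)) + 1128 = 114*1166 + 1128 = 132924 + 1128 = 134052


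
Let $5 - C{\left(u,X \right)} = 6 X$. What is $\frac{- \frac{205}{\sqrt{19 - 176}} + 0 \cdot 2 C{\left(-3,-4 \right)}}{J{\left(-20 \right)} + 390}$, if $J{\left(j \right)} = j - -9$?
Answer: $\frac{205 i \sqrt{157}}{59503} \approx 0.043168 i$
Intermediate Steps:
$J{\left(j \right)} = 9 + j$ ($J{\left(j \right)} = j + 9 = 9 + j$)
$C{\left(u,X \right)} = 5 - 6 X$
$\frac{- \frac{205}{\sqrt{19 - 176}} + 0 \cdot 2 C{\left(-3,-4 \right)}}{J{\left(-20 \right)} + 390} = \frac{- \frac{205}{\sqrt{19 - 176}} + 0 \cdot 2 \left(5 - -24\right)}{\left(9 - 20\right) + 390} = \frac{- \frac{205}{\sqrt{-157}} + 0 \left(5 + 24\right)}{-11 + 390} = \frac{- \frac{205}{i \sqrt{157}} + 0 \cdot 29}{379} = \left(- 205 \left(- \frac{i \sqrt{157}}{157}\right) + 0\right) \frac{1}{379} = \left(\frac{205 i \sqrt{157}}{157} + 0\right) \frac{1}{379} = \frac{205 i \sqrt{157}}{157} \cdot \frac{1}{379} = \frac{205 i \sqrt{157}}{59503}$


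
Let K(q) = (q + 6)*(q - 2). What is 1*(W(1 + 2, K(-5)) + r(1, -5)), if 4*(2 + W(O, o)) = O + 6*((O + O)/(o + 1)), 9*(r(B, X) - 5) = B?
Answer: 85/36 ≈ 2.3611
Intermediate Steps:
r(B, X) = 5 + B/9
K(q) = (-2 + q)*(6 + q) (K(q) = (6 + q)*(-2 + q) = (-2 + q)*(6 + q))
W(O, o) = -2 + O/4 + 3*O/(1 + o) (W(O, o) = -2 + (O + 6*((O + O)/(o + 1)))/4 = -2 + (O + 6*((2*O)/(1 + o)))/4 = -2 + (O + 6*(2*O/(1 + o)))/4 = -2 + (O + 12*O/(1 + o))/4 = -2 + (O/4 + 3*O/(1 + o)) = -2 + O/4 + 3*O/(1 + o))
1*(W(1 + 2, K(-5)) + r(1, -5)) = 1*((-8 - 8*(-12 + (-5)**2 + 4*(-5)) + 13*(1 + 2) + (1 + 2)*(-12 + (-5)**2 + 4*(-5)))/(4*(1 + (-12 + (-5)**2 + 4*(-5)))) + (5 + (1/9)*1)) = 1*((-8 - 8*(-12 + 25 - 20) + 13*3 + 3*(-12 + 25 - 20))/(4*(1 + (-12 + 25 - 20))) + (5 + 1/9)) = 1*((-8 - 8*(-7) + 39 + 3*(-7))/(4*(1 - 7)) + 46/9) = 1*((1/4)*(-8 + 56 + 39 - 21)/(-6) + 46/9) = 1*((1/4)*(-1/6)*66 + 46/9) = 1*(-11/4 + 46/9) = 1*(85/36) = 85/36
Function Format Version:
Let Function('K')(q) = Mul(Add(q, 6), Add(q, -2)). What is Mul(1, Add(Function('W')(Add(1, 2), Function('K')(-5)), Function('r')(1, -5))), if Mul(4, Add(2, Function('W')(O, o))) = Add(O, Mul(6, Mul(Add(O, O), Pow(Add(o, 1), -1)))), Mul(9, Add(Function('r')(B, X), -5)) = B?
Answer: Rational(85, 36) ≈ 2.3611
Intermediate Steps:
Function('r')(B, X) = Add(5, Mul(Rational(1, 9), B))
Function('K')(q) = Mul(Add(-2, q), Add(6, q)) (Function('K')(q) = Mul(Add(6, q), Add(-2, q)) = Mul(Add(-2, q), Add(6, q)))
Function('W')(O, o) = Add(-2, Mul(Rational(1, 4), O), Mul(3, O, Pow(Add(1, o), -1))) (Function('W')(O, o) = Add(-2, Mul(Rational(1, 4), Add(O, Mul(6, Mul(Add(O, O), Pow(Add(o, 1), -1)))))) = Add(-2, Mul(Rational(1, 4), Add(O, Mul(6, Mul(Mul(2, O), Pow(Add(1, o), -1)))))) = Add(-2, Mul(Rational(1, 4), Add(O, Mul(6, Mul(2, O, Pow(Add(1, o), -1)))))) = Add(-2, Mul(Rational(1, 4), Add(O, Mul(12, O, Pow(Add(1, o), -1))))) = Add(-2, Add(Mul(Rational(1, 4), O), Mul(3, O, Pow(Add(1, o), -1)))) = Add(-2, Mul(Rational(1, 4), O), Mul(3, O, Pow(Add(1, o), -1))))
Mul(1, Add(Function('W')(Add(1, 2), Function('K')(-5)), Function('r')(1, -5))) = Mul(1, Add(Mul(Rational(1, 4), Pow(Add(1, Add(-12, Pow(-5, 2), Mul(4, -5))), -1), Add(-8, Mul(-8, Add(-12, Pow(-5, 2), Mul(4, -5))), Mul(13, Add(1, 2)), Mul(Add(1, 2), Add(-12, Pow(-5, 2), Mul(4, -5))))), Add(5, Mul(Rational(1, 9), 1)))) = Mul(1, Add(Mul(Rational(1, 4), Pow(Add(1, Add(-12, 25, -20)), -1), Add(-8, Mul(-8, Add(-12, 25, -20)), Mul(13, 3), Mul(3, Add(-12, 25, -20)))), Add(5, Rational(1, 9)))) = Mul(1, Add(Mul(Rational(1, 4), Pow(Add(1, -7), -1), Add(-8, Mul(-8, -7), 39, Mul(3, -7))), Rational(46, 9))) = Mul(1, Add(Mul(Rational(1, 4), Pow(-6, -1), Add(-8, 56, 39, -21)), Rational(46, 9))) = Mul(1, Add(Mul(Rational(1, 4), Rational(-1, 6), 66), Rational(46, 9))) = Mul(1, Add(Rational(-11, 4), Rational(46, 9))) = Mul(1, Rational(85, 36)) = Rational(85, 36)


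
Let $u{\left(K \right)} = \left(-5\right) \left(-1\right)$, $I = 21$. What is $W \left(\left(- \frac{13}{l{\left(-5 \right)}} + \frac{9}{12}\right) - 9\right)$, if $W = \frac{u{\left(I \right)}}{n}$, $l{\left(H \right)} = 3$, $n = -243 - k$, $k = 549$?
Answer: $\frac{755}{9504} \approx 0.07944$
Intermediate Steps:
$u{\left(K \right)} = 5$
$n = -792$ ($n = -243 - 549 = -792$)
$W = - \frac{5}{792}$ ($W = \frac{5}{-792} = 5 \left(- \frac{1}{792}\right) = - \frac{5}{792} \approx -0.0063131$)
$W \left(\left(- \frac{13}{l{\left(-5 \right)}} + \frac{9}{12}\right) - 9\right) = - \frac{5 \left(\left(- \frac{13}{3} + \frac{9}{12}\right) - 9\right)}{792} = - \frac{5 \left(\left(\left(-13\right) \frac{1}{3} + 9 \cdot \frac{1}{12}\right) - 9\right)}{792} = - \frac{5 \left(\left(- \frac{13}{3} + \frac{3}{4}\right) - 9\right)}{792} = - \frac{5 \left(- \frac{43}{12} - 9\right)}{792} = \left(- \frac{5}{792}\right) \left(- \frac{151}{12}\right) = \frac{755}{9504}$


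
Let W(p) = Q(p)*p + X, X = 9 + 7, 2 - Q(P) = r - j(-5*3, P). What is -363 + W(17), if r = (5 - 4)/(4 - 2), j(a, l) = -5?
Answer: -813/2 ≈ -406.50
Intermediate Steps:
r = ½ (r = 1/2 = 1*(½) = ½ ≈ 0.50000)
Q(P) = -7/2 (Q(P) = 2 - (½ - 1*(-5)) = 2 - (½ + 5) = 2 - 1*11/2 = 2 - 11/2 = -7/2)
X = 16
W(p) = 16 - 7*p/2 (W(p) = -7*p/2 + 16 = 16 - 7*p/2)
-363 + W(17) = -363 + (16 - 7/2*17) = -363 + (16 - 119/2) = -363 - 87/2 = -813/2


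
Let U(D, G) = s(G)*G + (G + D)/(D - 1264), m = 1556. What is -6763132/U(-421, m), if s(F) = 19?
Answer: -2279175484/9962841 ≈ -228.77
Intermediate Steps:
U(D, G) = 19*G + (D + G)/(-1264 + D) (U(D, G) = 19*G + (G + D)/(D - 1264) = 19*G + (D + G)/(-1264 + D))
-6763132/U(-421, m) = -6763132*(-1264 - 421)/(-421 - 24015*1556 + 19*(-421)*1556) = -6763132*(-1685/(-421 - 37367340 - 12446444)) = -6763132/((-1/1685*(-49814205))) = -6763132/9962841/337 = -6763132*337/9962841 = -2279175484/9962841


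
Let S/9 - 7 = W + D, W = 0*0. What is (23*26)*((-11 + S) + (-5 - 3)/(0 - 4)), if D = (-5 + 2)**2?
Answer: 80730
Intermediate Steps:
W = 0
D = 9 (D = (-3)**2 = 9)
S = 144 (S = 63 + 9*(0 + 9) = 63 + 9*9 = 63 + 81 = 144)
(23*26)*((-11 + S) + (-5 - 3)/(0 - 4)) = (23*26)*((-11 + 144) + (-5 - 3)/(0 - 4)) = 598*(133 - 8/(-4)) = 598*(133 - 8*(-1/4)) = 598*(133 + 2) = 598*135 = 80730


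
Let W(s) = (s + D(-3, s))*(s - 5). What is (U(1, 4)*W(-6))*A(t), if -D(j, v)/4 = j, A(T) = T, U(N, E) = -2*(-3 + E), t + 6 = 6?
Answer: 0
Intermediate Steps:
t = 0 (t = -6 + 6 = 0)
U(N, E) = 6 - 2*E
D(j, v) = -4*j
W(s) = (-5 + s)*(12 + s) (W(s) = (s - 4*(-3))*(s - 5) = (s + 12)*(-5 + s) = (12 + s)*(-5 + s) = (-5 + s)*(12 + s))
(U(1, 4)*W(-6))*A(t) = ((6 - 2*4)*(-60 + (-6)**2 + 7*(-6)))*0 = ((6 - 8)*(-60 + 36 - 42))*0 = -2*(-66)*0 = 132*0 = 0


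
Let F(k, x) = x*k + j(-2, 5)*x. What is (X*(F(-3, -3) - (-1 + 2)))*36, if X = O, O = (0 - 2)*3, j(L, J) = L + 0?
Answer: -3024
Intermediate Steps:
j(L, J) = L
F(k, x) = -2*x + k*x (F(k, x) = x*k - 2*x = k*x - 2*x = -2*x + k*x)
O = -6 (O = -2*3 = -6)
X = -6
(X*(F(-3, -3) - (-1 + 2)))*36 = -6*(-3*(-2 - 3) - (-1 + 2))*36 = -6*(-3*(-5) - 1*1)*36 = -6*(15 - 1)*36 = -6*14*36 = -84*36 = -3024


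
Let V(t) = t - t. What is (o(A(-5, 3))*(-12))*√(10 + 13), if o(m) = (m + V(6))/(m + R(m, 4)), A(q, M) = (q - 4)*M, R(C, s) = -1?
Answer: -81*√23/7 ≈ -55.495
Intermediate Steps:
A(q, M) = M*(-4 + q) (A(q, M) = (-4 + q)*M = M*(-4 + q))
V(t) = 0
o(m) = m/(-1 + m) (o(m) = (m + 0)/(m - 1) = m/(-1 + m))
(o(A(-5, 3))*(-12))*√(10 + 13) = (((3*(-4 - 5))/(-1 + 3*(-4 - 5)))*(-12))*√(10 + 13) = (((3*(-9))/(-1 + 3*(-9)))*(-12))*√23 = (-27/(-1 - 27)*(-12))*√23 = (-27/(-28)*(-12))*√23 = (-27*(-1/28)*(-12))*√23 = ((27/28)*(-12))*√23 = -81*√23/7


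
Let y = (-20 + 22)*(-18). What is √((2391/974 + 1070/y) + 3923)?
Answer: 2*√2078880763/1461 ≈ 62.416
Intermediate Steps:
y = -36 (y = 2*(-18) = -36)
√((2391/974 + 1070/y) + 3923) = √((2391/974 + 1070/(-36)) + 3923) = √((2391*(1/974) + 1070*(-1/36)) + 3923) = √((2391/974 - 535/18) + 3923) = √(-119513/4383 + 3923) = √(17074996/4383) = 2*√2078880763/1461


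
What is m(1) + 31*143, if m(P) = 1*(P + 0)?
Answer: 4434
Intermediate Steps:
m(P) = P (m(P) = 1*P = P)
m(1) + 31*143 = 1 + 31*143 = 1 + 4433 = 4434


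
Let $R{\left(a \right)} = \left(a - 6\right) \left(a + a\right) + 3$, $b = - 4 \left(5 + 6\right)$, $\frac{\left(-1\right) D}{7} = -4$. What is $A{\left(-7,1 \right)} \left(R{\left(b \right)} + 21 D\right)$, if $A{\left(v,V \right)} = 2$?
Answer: $9982$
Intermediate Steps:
$D = 28$ ($D = \left(-7\right) \left(-4\right) = 28$)
$b = -44$ ($b = \left(-4\right) 11 = -44$)
$R{\left(a \right)} = 3 + 2 a \left(-6 + a\right)$ ($R{\left(a \right)} = \left(-6 + a\right) 2 a + 3 = 2 a \left(-6 + a\right) + 3 = 3 + 2 a \left(-6 + a\right)$)
$A{\left(-7,1 \right)} \left(R{\left(b \right)} + 21 D\right) = 2 \left(\left(3 - -528 + 2 \left(-44\right)^{2}\right) + 21 \cdot 28\right) = 2 \left(\left(3 + 528 + 2 \cdot 1936\right) + 588\right) = 2 \left(\left(3 + 528 + 3872\right) + 588\right) = 2 \left(4403 + 588\right) = 2 \cdot 4991 = 9982$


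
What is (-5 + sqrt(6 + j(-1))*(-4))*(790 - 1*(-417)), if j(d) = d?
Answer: -6035 - 4828*sqrt(5) ≈ -16831.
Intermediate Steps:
(-5 + sqrt(6 + j(-1))*(-4))*(790 - 1*(-417)) = (-5 + sqrt(6 - 1)*(-4))*(790 - 1*(-417)) = (-5 + sqrt(5)*(-4))*(790 + 417) = (-5 - 4*sqrt(5))*1207 = -6035 - 4828*sqrt(5)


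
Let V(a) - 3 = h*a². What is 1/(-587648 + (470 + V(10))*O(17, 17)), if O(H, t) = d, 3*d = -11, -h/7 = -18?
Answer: -3/1906747 ≈ -1.5734e-6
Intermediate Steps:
h = 126 (h = -7*(-18) = 126)
V(a) = 3 + 126*a²
d = -11/3 (d = (⅓)*(-11) = -11/3 ≈ -3.6667)
O(H, t) = -11/3
1/(-587648 + (470 + V(10))*O(17, 17)) = 1/(-587648 + (470 + (3 + 126*10²))*(-11/3)) = 1/(-587648 + (470 + (3 + 126*100))*(-11/3)) = 1/(-587648 + (470 + (3 + 12600))*(-11/3)) = 1/(-587648 + (470 + 12603)*(-11/3)) = 1/(-587648 + 13073*(-11/3)) = 1/(-587648 - 143803/3) = 1/(-1906747/3) = -3/1906747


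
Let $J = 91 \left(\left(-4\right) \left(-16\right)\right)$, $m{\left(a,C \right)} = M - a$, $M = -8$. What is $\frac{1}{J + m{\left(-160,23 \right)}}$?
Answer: $\frac{1}{5976} \approx 0.00016734$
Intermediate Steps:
$m{\left(a,C \right)} = -8 - a$
$J = 5824$ ($J = 91 \cdot 64 = 5824$)
$\frac{1}{J + m{\left(-160,23 \right)}} = \frac{1}{5824 - -152} = \frac{1}{5824 + \left(-8 + 160\right)} = \frac{1}{5824 + 152} = \frac{1}{5976}$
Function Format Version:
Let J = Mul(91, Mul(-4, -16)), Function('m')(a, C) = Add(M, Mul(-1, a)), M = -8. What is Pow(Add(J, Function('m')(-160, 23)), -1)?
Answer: Rational(1, 5976) ≈ 0.00016734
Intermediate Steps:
Function('m')(a, C) = Add(-8, Mul(-1, a))
J = 5824 (J = Mul(91, 64) = 5824)
Pow(Add(J, Function('m')(-160, 23)), -1) = Pow(Add(5824, Add(-8, Mul(-1, -160))), -1) = Pow(Add(5824, Add(-8, 160)), -1) = Pow(Add(5824, 152), -1) = Pow(5976, -1) = Rational(1, 5976)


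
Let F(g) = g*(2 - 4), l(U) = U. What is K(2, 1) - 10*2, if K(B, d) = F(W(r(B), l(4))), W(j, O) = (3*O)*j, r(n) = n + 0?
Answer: -68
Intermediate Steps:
r(n) = n
W(j, O) = 3*O*j
F(g) = -2*g (F(g) = g*(-2) = -2*g)
K(B, d) = -24*B (K(B, d) = -6*4*B = -24*B)
K(2, 1) - 10*2 = -24*2 - 10*2 = -48 - 20 = -68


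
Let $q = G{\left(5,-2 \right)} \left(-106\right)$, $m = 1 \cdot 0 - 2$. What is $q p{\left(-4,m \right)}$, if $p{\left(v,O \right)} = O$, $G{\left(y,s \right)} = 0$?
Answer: $0$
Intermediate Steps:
$m = -2$ ($m = 0 - 2 = -2$)
$q = 0$ ($q = 0 \left(-106\right) = 0$)
$q p{\left(-4,m \right)} = 0 \left(-2\right) = 0$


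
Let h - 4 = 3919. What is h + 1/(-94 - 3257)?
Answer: 13145972/3351 ≈ 3923.0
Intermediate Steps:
h = 3923 (h = 4 + 3919 = 3923)
h + 1/(-94 - 3257) = 3923 + 1/(-94 - 3257) = 3923 + 1/(-3351) = 3923 - 1/3351 = 13145972/3351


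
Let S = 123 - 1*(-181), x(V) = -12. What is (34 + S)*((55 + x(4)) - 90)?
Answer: -15886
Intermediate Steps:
S = 304 (S = 123 + 181 = 304)
(34 + S)*((55 + x(4)) - 90) = (34 + 304)*((55 - 12) - 90) = 338*(43 - 90) = 338*(-47) = -15886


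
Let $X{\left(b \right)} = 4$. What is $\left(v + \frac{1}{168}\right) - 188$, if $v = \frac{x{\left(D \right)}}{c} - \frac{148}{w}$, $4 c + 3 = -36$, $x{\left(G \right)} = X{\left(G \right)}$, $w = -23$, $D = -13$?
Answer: $- \frac{9140693}{50232} \approx -181.97$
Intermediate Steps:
$x{\left(G \right)} = 4$
$c = - \frac{39}{4}$ ($c = - \frac{3}{4} + \frac{1}{4} \left(-36\right) = - \frac{3}{4} - 9 = - \frac{39}{4} \approx -9.75$)
$v = \frac{5404}{897}$ ($v = \frac{4}{- \frac{39}{4}} - \frac{148}{-23} = 4 \left(- \frac{4}{39}\right) - - \frac{148}{23} = - \frac{16}{39} + \frac{148}{23} = \frac{5404}{897} \approx 6.0245$)
$\left(v + \frac{1}{168}\right) - 188 = \left(\frac{5404}{897} + \frac{1}{168}\right) - 188 = \frac{302923}{50232} - 188 = - \frac{9140693}{50232}$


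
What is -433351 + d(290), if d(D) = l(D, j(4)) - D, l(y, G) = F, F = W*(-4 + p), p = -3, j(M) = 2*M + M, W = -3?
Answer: -433620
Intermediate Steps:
j(M) = 3*M
F = 21 (F = -3*(-4 - 3) = -3*(-7) = 21)
l(y, G) = 21
d(D) = 21 - D
-433351 + d(290) = -433351 + (21 - 1*290) = -433351 + (21 - 290) = -433351 - 269 = -433620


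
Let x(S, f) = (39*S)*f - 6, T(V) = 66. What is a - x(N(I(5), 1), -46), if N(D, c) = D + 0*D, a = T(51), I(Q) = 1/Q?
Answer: 2154/5 ≈ 430.80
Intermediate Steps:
a = 66
N(D, c) = D (N(D, c) = D + 0 = D)
x(S, f) = -6 + 39*S*f (x(S, f) = 39*S*f - 6 = -6 + 39*S*f)
a - x(N(I(5), 1), -46) = 66 - (-6 + 39*(-46)/5) = 66 - (-6 + 39*(⅕)*(-46)) = 66 - (-6 - 1794/5) = 66 - 1*(-1824/5) = 66 + 1824/5 = 2154/5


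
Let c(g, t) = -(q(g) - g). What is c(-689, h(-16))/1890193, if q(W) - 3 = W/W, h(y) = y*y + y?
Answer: -693/1890193 ≈ -0.00036663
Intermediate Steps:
h(y) = y + y**2 (h(y) = y**2 + y = y + y**2)
q(W) = 4 (q(W) = 3 + W/W = 3 + 1 = 4)
c(g, t) = -4 + g (c(g, t) = -(4 - g) = -4 + g)
c(-689, h(-16))/1890193 = (-4 - 689)/1890193 = -693*1/1890193 = -693/1890193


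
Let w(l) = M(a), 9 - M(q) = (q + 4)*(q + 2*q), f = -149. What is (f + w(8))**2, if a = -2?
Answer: 16384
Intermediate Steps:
M(q) = 9 - 3*q*(4 + q) (M(q) = 9 - (q + 4)*(q + 2*q) = 9 - (4 + q)*3*q = 9 - 3*q*(4 + q))
w(l) = 21 (w(l) = 9 - 12*(-2) - 3*(-2)**2 = 9 + 24 - 3*4 = 9 + 24 - 12 = 21)
(f + w(8))**2 = (-149 + 21)**2 = (-128)**2 = 16384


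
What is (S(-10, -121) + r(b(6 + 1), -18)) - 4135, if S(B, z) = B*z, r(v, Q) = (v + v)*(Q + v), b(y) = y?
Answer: -3079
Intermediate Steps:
r(v, Q) = 2*v*(Q + v) (r(v, Q) = (2*v)*(Q + v) = 2*v*(Q + v))
(S(-10, -121) + r(b(6 + 1), -18)) - 4135 = (-10*(-121) + 2*(6 + 1)*(-18 + (6 + 1))) - 4135 = (1210 + 2*7*(-18 + 7)) - 4135 = (1210 + 2*7*(-11)) - 4135 = (1210 - 154) - 4135 = 1056 - 4135 = -3079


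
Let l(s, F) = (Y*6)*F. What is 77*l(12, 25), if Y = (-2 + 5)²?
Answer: 103950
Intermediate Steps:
Y = 9 (Y = 3² = 9)
l(s, F) = 54*F (l(s, F) = (9*6)*F = 54*F)
77*l(12, 25) = 77*(54*25) = 77*1350 = 103950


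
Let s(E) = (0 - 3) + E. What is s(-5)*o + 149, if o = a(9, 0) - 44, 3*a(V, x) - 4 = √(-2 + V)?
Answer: 1471/3 - 8*√7/3 ≈ 483.28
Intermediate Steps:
a(V, x) = 4/3 + √(-2 + V)/3
s(E) = -3 + E
o = -128/3 + √7/3 (o = (4/3 + √(-2 + 9)/3) - 44 = (4/3 + √7/3) - 44 = -128/3 + √7/3 ≈ -41.785)
s(-5)*o + 149 = (-3 - 5)*(-128/3 + √7/3) + 149 = -8*(-128/3 + √7/3) + 149 = (1024/3 - 8*√7/3) + 149 = 1471/3 - 8*√7/3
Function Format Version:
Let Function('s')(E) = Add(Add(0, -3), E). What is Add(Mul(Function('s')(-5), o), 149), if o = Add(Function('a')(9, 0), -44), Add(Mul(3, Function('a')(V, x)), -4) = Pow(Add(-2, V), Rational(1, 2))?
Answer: Add(Rational(1471, 3), Mul(Rational(-8, 3), Pow(7, Rational(1, 2)))) ≈ 483.28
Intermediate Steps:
Function('a')(V, x) = Add(Rational(4, 3), Mul(Rational(1, 3), Pow(Add(-2, V), Rational(1, 2))))
Function('s')(E) = Add(-3, E)
o = Add(Rational(-128, 3), Mul(Rational(1, 3), Pow(7, Rational(1, 2)))) (o = Add(Add(Rational(4, 3), Mul(Rational(1, 3), Pow(Add(-2, 9), Rational(1, 2)))), -44) = Add(Add(Rational(4, 3), Mul(Rational(1, 3), Pow(7, Rational(1, 2)))), -44) = Add(Rational(-128, 3), Mul(Rational(1, 3), Pow(7, Rational(1, 2)))) ≈ -41.785)
Add(Mul(Function('s')(-5), o), 149) = Add(Mul(Add(-3, -5), Add(Rational(-128, 3), Mul(Rational(1, 3), Pow(7, Rational(1, 2))))), 149) = Add(Mul(-8, Add(Rational(-128, 3), Mul(Rational(1, 3), Pow(7, Rational(1, 2))))), 149) = Add(Add(Rational(1024, 3), Mul(Rational(-8, 3), Pow(7, Rational(1, 2)))), 149) = Add(Rational(1471, 3), Mul(Rational(-8, 3), Pow(7, Rational(1, 2))))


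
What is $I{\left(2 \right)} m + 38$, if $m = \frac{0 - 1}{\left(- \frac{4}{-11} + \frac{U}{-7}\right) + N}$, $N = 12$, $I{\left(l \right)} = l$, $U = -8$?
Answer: $\frac{19683}{520} \approx 37.852$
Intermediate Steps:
$m = - \frac{77}{1040}$ ($m = \frac{0 - 1}{\left(- \frac{4}{-11} - \frac{8}{-7}\right) + 12} = - \frac{1}{\left(\left(-4\right) \left(- \frac{1}{11}\right) - - \frac{8}{7}\right) + 12} = - \frac{1}{\left(\frac{4}{11} + \frac{8}{7}\right) + 12} = - \frac{1}{\frac{116}{77} + 12} = - \frac{1}{\frac{1040}{77}} = \left(-1\right) \frac{77}{1040} = - \frac{77}{1040} \approx -0.074039$)
$I{\left(2 \right)} m + 38 = 2 \left(- \frac{77}{1040}\right) + 38 = - \frac{77}{520} + 38 = \frac{19683}{520}$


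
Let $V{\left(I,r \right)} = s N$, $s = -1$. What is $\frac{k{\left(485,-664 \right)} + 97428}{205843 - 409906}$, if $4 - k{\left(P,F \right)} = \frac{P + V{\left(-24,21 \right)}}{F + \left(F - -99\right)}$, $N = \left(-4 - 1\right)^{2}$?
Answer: $- \frac{39914796}{83597809} \approx -0.47746$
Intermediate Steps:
$N = 25$ ($N = \left(-5\right)^{2} = 25$)
$V{\left(I,r \right)} = -25$ ($V{\left(I,r \right)} = \left(-1\right) 25 = -25$)
$k{\left(P,F \right)} = 4 - \frac{-25 + P}{99 + 2 F}$ ($k{\left(P,F \right)} = 4 - \frac{P - 25}{F + \left(F - -99\right)} = 4 - \frac{-25 + P}{F + \left(F + 99\right)} = 4 - \frac{-25 + P}{F + \left(99 + F\right)} = 4 - \frac{-25 + P}{99 + 2 F}$)
$\frac{k{\left(485,-664 \right)} + 97428}{205843 - 409906} = \frac{\frac{421 - 485 + 8 \left(-664\right)}{99 + 2 \left(-664\right)} + 97428}{205843 - 409906} = \frac{\frac{421 - 485 - 5312}{99 - 1328} + 97428}{-204063} = \left(\frac{1}{-1229} \left(-5376\right) + 97428\right) \left(- \frac{1}{204063}\right) = \left(\left(- \frac{1}{1229}\right) \left(-5376\right) + 97428\right) \left(- \frac{1}{204063}\right) = \left(\frac{5376}{1229} + 97428\right) \left(- \frac{1}{204063}\right) = \frac{119744388}{1229} \left(- \frac{1}{204063}\right) = - \frac{39914796}{83597809}$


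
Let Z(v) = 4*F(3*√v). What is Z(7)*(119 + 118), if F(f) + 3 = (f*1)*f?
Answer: 56880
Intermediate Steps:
F(f) = -3 + f² (F(f) = -3 + (f*1)*f = -3 + f*f = -3 + f²)
Z(v) = -12 + 36*v (Z(v) = 4*(-3 + (3*√v)²) = 4*(-3 + 9*v) = -12 + 36*v)
Z(7)*(119 + 118) = (-12 + 36*7)*(119 + 118) = (-12 + 252)*237 = 240*237 = 56880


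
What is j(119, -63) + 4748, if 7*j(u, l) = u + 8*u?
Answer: 4901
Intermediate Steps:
j(u, l) = 9*u/7 (j(u, l) = (u + 8*u)/7 = (9*u)/7 = 9*u/7)
j(119, -63) + 4748 = (9/7)*119 + 4748 = 153 + 4748 = 4901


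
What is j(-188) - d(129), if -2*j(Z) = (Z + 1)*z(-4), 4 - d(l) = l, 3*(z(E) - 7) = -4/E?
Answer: 2432/3 ≈ 810.67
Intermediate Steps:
z(E) = 7 - 4/(3*E) (z(E) = 7 + (-4/E)/3 = 7 - 4/(3*E))
d(l) = 4 - l
j(Z) = -11/3 - 11*Z/3 (j(Z) = -(Z + 1)*(7 - 4/3/(-4))/2 = -(1 + Z)*(7 - 4/3*(-1/4))/2 = -(1 + Z)*(7 + 1/3)/2 = -(1 + Z)*22/(2*3) = -(22/3 + 22*Z/3)/2 = -11/3 - 11*Z/3)
j(-188) - d(129) = (-11/3 - 11/3*(-188)) - (4 - 1*129) = (-11/3 + 2068/3) - (4 - 129) = 2057/3 - 1*(-125) = 2057/3 + 125 = 2432/3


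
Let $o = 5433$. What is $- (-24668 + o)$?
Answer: $19235$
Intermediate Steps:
$- (-24668 + o) = - (-24668 + 5433) = \left(-1\right) \left(-19235\right) = 19235$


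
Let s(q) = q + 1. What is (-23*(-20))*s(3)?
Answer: 1840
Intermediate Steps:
s(q) = 1 + q
(-23*(-20))*s(3) = (-23*(-20))*(1 + 3) = 460*4 = 1840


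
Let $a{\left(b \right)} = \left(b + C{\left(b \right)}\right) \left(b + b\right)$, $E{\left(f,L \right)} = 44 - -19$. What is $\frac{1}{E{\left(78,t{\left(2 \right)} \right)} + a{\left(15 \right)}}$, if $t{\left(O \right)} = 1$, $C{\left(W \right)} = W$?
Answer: $\frac{1}{963} \approx 0.0010384$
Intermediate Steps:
$E{\left(f,L \right)} = 63$ ($E{\left(f,L \right)} = 44 + 19 = 63$)
$a{\left(b \right)} = 4 b^{2}$ ($a{\left(b \right)} = \left(b + b\right) \left(b + b\right) = 2 b 2 b = 4 b^{2}$)
$\frac{1}{E{\left(78,t{\left(2 \right)} \right)} + a{\left(15 \right)}} = \frac{1}{63 + 4 \cdot 15^{2}} = \frac{1}{63 + 4 \cdot 225} = \frac{1}{63 + 900} = \frac{1}{963}$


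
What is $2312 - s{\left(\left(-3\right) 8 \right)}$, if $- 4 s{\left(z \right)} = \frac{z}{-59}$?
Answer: $\frac{136414}{59} \approx 2312.1$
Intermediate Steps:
$s{\left(z \right)} = \frac{z}{236}$ ($s{\left(z \right)} = - \frac{z \frac{1}{-59}}{4} = - \frac{z \left(- \frac{1}{59}\right)}{4} = - \frac{\left(- \frac{1}{59}\right) z}{4} = \frac{z}{236}$)
$2312 - s{\left(\left(-3\right) 8 \right)} = 2312 - \frac{\left(-3\right) 8}{236} = 2312 - \frac{1}{236} \left(-24\right) = 2312 - - \frac{6}{59} = 2312 + \frac{6}{59} = \frac{136414}{59}$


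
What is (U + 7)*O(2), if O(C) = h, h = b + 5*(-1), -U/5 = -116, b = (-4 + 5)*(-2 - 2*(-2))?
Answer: -1761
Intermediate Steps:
b = 2 (b = 1*(-2 + 4) = 1*2 = 2)
U = 580 (U = -5*(-116) = 580)
h = -3 (h = 2 + 5*(-1) = 2 - 5 = -3)
O(C) = -3
(U + 7)*O(2) = (580 + 7)*(-3) = 587*(-3) = -1761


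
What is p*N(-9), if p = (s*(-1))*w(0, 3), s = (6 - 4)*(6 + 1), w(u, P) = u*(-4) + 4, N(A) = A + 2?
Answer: 392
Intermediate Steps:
N(A) = 2 + A
w(u, P) = 4 - 4*u (w(u, P) = -4*u + 4 = 4 - 4*u)
s = 14 (s = 2*7 = 14)
p = -56 (p = (14*(-1))*(4 - 4*0) = -14*(4 + 0) = -14*4 = -56)
p*N(-9) = -56*(2 - 9) = -56*(-7) = 392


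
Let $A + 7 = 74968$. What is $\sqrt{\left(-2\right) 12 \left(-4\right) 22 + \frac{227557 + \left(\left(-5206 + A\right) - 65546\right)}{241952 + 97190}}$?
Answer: $\frac{\sqrt{60748782770785}}{169571} \approx 45.964$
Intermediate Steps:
$A = 74961$ ($A = -7 + 74968 = 74961$)
$\sqrt{\left(-2\right) 12 \left(-4\right) 22 + \frac{227557 + \left(\left(-5206 + A\right) - 65546\right)}{241952 + 97190}} = \sqrt{\left(-2\right) 12 \left(-4\right) 22 + \frac{227557 + \left(\left(-5206 + 74961\right) - 65546\right)}{241952 + 97190}} = \sqrt{\left(-24\right) \left(-4\right) 22 + \frac{227557 + \left(69755 - 65546\right)}{339142}} = \sqrt{96 \cdot 22 + \left(227557 + 4209\right) \frac{1}{339142}} = \sqrt{2112 + 231766 \cdot \frac{1}{339142}} = \sqrt{2112 + \frac{115883}{169571}} = \sqrt{\frac{358249835}{169571}} = \frac{\sqrt{60748782770785}}{169571}$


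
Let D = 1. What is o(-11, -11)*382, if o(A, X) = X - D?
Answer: -4584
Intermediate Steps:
o(A, X) = -1 + X (o(A, X) = X - 1*1 = X - 1 = -1 + X)
o(-11, -11)*382 = (-1 - 11)*382 = -12*382 = -4584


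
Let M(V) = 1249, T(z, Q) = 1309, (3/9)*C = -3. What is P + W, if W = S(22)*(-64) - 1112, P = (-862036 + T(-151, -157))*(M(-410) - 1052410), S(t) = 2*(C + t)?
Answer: 904762651271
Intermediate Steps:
C = -9 (C = 3*(-3) = -9)
S(t) = -18 + 2*t (S(t) = 2*(-9 + t) = -18 + 2*t)
P = 904762654047 (P = (-862036 + 1309)*(1249 - 1052410) = -860727*(-1051161) = 904762654047)
W = -2776 (W = (-18 + 2*22)*(-64) - 1112 = (-18 + 44)*(-64) - 1112 = 26*(-64) - 1112 = -1664 - 1112 = -2776)
P + W = 904762654047 - 2776 = 904762651271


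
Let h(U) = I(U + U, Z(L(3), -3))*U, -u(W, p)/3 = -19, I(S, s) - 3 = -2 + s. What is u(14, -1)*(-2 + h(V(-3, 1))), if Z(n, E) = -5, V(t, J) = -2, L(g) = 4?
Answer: 342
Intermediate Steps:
I(S, s) = 1 + s (I(S, s) = 3 + (-2 + s) = 1 + s)
u(W, p) = 57 (u(W, p) = -3*(-19) = 57)
h(U) = -4*U (h(U) = (1 - 5)*U = -4*U)
u(14, -1)*(-2 + h(V(-3, 1))) = 57*(-2 - 4*(-2)) = 57*(-2 + 8) = 57*6 = 342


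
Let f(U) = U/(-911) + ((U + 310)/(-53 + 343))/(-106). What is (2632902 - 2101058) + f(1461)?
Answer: 14893787309639/28004140 ≈ 5.3184e+5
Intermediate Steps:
f(U) = -31/3074 - 31651*U/28004140 (f(U) = U*(-1/911) + ((310 + U)/290)*(-1/106) = -U/911 + ((310 + U)*(1/290))*(-1/106) = -U/911 + (31/29 + U/290)*(-1/106) = -U/911 + (-31/3074 - U/30740) = -31/3074 - 31651*U/28004140)
(2632902 - 2101058) + f(1461) = (2632902 - 2101058) + (-31/3074 - 31651/28004140*1461) = 531844 + (-31/3074 - 46242111/28004140) = 531844 - 46524521/28004140 = 14893787309639/28004140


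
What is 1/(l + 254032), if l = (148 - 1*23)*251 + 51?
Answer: 1/285458 ≈ 3.5031e-6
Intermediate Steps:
l = 31426 (l = (148 - 23)*251 + 51 = 125*251 + 51 = 31375 + 51 = 31426)
1/(l + 254032) = 1/(31426 + 254032) = 1/285458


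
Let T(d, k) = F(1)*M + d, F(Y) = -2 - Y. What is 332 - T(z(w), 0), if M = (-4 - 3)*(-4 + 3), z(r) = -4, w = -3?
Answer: 357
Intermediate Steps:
M = 7 (M = -7*(-1) = 7)
T(d, k) = -21 + d (T(d, k) = (-2 - 1*1)*7 + d = (-2 - 1)*7 + d = -3*7 + d = -21 + d)
332 - T(z(w), 0) = 332 - (-21 - 4) = 332 - 1*(-25) = 332 + 25 = 357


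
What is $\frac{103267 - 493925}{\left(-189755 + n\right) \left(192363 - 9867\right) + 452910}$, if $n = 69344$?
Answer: $\frac{195329}{10987036473} \approx 1.7778 \cdot 10^{-5}$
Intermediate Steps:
$\frac{103267 - 493925}{\left(-189755 + n\right) \left(192363 - 9867\right) + 452910} = \frac{103267 - 493925}{\left(-189755 + 69344\right) \left(192363 - 9867\right) + 452910} = - \frac{390658}{\left(-120411\right) 182496 + 452910} = - \frac{390658}{-21974525856 + 452910} = - \frac{390658}{-21974072946} = \left(-390658\right) \left(- \frac{1}{21974072946}\right) = \frac{195329}{10987036473}$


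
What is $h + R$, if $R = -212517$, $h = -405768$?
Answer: $-618285$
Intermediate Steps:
$h + R = -405768 - 212517 = -618285$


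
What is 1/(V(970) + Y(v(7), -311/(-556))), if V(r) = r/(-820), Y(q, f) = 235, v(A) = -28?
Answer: 82/19173 ≈ 0.0042768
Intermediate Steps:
V(r) = -r/820 (V(r) = r*(-1/820) = -r/820)
1/(V(970) + Y(v(7), -311/(-556))) = 1/(-1/820*970 + 235) = 1/(-97/82 + 235) = 1/(19173/82) = 82/19173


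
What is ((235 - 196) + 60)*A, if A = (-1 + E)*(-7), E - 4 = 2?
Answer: -3465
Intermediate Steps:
E = 6 (E = 4 + 2 = 6)
A = -35 (A = (-1 + 6)*(-7) = 5*(-7) = -35)
((235 - 196) + 60)*A = ((235 - 196) + 60)*(-35) = (39 + 60)*(-35) = 99*(-35) = -3465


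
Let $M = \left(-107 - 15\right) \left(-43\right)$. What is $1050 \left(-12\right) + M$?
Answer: $-7354$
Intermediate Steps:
$M = 5246$ ($M = \left(-122\right) \left(-43\right) = 5246$)
$1050 \left(-12\right) + M = 1050 \left(-12\right) + 5246 = -12600 + 5246 = -7354$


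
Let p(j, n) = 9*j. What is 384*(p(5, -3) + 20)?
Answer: 24960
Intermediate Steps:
384*(p(5, -3) + 20) = 384*(9*5 + 20) = 384*(45 + 20) = 384*65 = 24960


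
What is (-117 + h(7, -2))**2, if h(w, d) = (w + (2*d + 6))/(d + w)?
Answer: 331776/25 ≈ 13271.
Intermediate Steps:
h(w, d) = (6 + w + 2*d)/(d + w) (h(w, d) = (w + (6 + 2*d))/(d + w) = (6 + w + 2*d)/(d + w))
(-117 + h(7, -2))**2 = (-117 + (6 + 7 + 2*(-2))/(-2 + 7))**2 = (-117 + (6 + 7 - 4)/5)**2 = (-117 + (1/5)*9)**2 = (-117 + 9/5)**2 = (-576/5)**2 = 331776/25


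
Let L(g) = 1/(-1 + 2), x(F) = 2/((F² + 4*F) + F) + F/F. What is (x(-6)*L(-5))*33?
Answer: 44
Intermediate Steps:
x(F) = 1 + 2/(F² + 5*F) (x(F) = 2/(F² + 5*F) + 1 = 1 + 2/(F² + 5*F))
L(g) = 1 (L(g) = 1/1 = 1)
(x(-6)*L(-5))*33 = (((2 + (-6)² + 5*(-6))/((-6)*(5 - 6)))*1)*33 = (-⅙*(2 + 36 - 30)/(-1)*1)*33 = (-⅙*(-1)*8*1)*33 = ((4/3)*1)*33 = (4/3)*33 = 44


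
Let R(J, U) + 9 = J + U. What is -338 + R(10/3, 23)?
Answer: -962/3 ≈ -320.67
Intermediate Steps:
R(J, U) = -9 + J + U (R(J, U) = -9 + (J + U) = -9 + J + U)
-338 + R(10/3, 23) = -338 + (-9 + 10/3 + 23) = -338 + 52/3 = -962/3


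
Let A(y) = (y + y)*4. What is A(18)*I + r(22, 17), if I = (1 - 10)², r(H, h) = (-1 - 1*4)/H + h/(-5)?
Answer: 1282641/110 ≈ 11660.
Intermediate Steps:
A(y) = 8*y (A(y) = (2*y)*4 = 8*y)
r(H, h) = -5/H - h/5 (r(H, h) = (-1 - 4)/H + h*(-⅕) = -5/H - h/5)
I = 81 (I = (-9)² = 81)
A(18)*I + r(22, 17) = (8*18)*81 + (-5/22 - ⅕*17) = 144*81 + (-5*1/22 - 17/5) = 11664 + (-5/22 - 17/5) = 11664 - 399/110 = 1282641/110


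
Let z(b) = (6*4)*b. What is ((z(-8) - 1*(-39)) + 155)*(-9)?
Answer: -18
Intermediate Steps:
z(b) = 24*b
((z(-8) - 1*(-39)) + 155)*(-9) = ((24*(-8) - 1*(-39)) + 155)*(-9) = ((-192 + 39) + 155)*(-9) = (-153 + 155)*(-9) = 2*(-9) = -18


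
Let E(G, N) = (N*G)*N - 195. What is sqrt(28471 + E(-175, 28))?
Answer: 2*I*sqrt(27231) ≈ 330.04*I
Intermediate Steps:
E(G, N) = -195 + G*N**2 (E(G, N) = (G*N)*N - 195 = G*N**2 - 195 = -195 + G*N**2)
sqrt(28471 + E(-175, 28)) = sqrt(28471 + (-195 - 175*28**2)) = sqrt(28471 + (-195 - 175*784)) = sqrt(28471 + (-195 - 137200)) = sqrt(28471 - 137395) = sqrt(-108924) = 2*I*sqrt(27231)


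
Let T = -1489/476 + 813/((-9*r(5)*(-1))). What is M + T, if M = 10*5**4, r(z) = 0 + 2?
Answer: 8985031/1428 ≈ 6292.0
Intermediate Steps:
r(z) = 2
M = 6250 (M = 10*625 = 6250)
T = 60031/1428 (T = -1489/476 + 813/((-9*2*(-1))) = -1489*1/476 + 813/((-18*(-1))) = -1489/476 + 813/18 = -1489/476 + 813*(1/18) = -1489/476 + 271/6 = 60031/1428 ≈ 42.039)
M + T = 6250 + 60031/1428 = 8985031/1428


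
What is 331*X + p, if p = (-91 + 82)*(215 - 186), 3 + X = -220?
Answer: -74074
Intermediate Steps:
X = -223 (X = -3 - 220 = -223)
p = -261 (p = -9*29 = -261)
331*X + p = 331*(-223) - 261 = -73813 - 261 = -74074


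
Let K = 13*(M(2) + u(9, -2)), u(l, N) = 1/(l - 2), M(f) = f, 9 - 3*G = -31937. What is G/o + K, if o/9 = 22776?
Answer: 60069631/2152332 ≈ 27.909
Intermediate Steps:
G = 31946/3 (G = 3 - 1/3*(-31937) = 3 + 31937/3 = 31946/3 ≈ 10649.)
o = 204984 (o = 9*22776 = 204984)
u(l, N) = 1/(-2 + l)
K = 195/7 (K = 13*(2 + 1/(-2 + 9)) = 13*(2 + 1/7) = 13*(15/7) = 195/7 ≈ 27.857)
G/o + K = (31946/3)/204984 + 195/7 = (31946/3)*(1/204984) + 195/7 = 15973/307476 + 195/7 = 60069631/2152332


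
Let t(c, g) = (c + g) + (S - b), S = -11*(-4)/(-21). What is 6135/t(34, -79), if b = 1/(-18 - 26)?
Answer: -1133748/8699 ≈ -130.33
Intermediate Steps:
b = -1/44 (b = 1/(-44) = -1/44 ≈ -0.022727)
S = -44/21 (S = 44*(-1/21) = -44/21 ≈ -2.0952)
t(c, g) = -1915/924 + c + g (t(c, g) = (c + g) + (-44/21 - 1*(-1/44)) = (c + g) + (-44/21 + 1/44) = (c + g) - 1915/924 = -1915/924 + c + g)
6135/t(34, -79) = 6135/(-1915/924 + 34 - 79) = 6135/(-43495/924) = 6135*(-924/43495) = -1133748/8699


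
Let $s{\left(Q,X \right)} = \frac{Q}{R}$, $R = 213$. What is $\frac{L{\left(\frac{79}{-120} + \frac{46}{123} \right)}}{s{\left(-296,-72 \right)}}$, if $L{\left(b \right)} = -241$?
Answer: $\frac{51333}{296} \approx 173.42$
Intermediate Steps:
$s{\left(Q,X \right)} = \frac{Q}{213}$
$\frac{L{\left(\frac{79}{-120} + \frac{46}{123} \right)}}{s{\left(-296,-72 \right)}} = - \frac{241}{\frac{1}{213} \left(-296\right)} = - \frac{241}{- \frac{296}{213}} = \left(-241\right) \left(- \frac{213}{296}\right) = \frac{51333}{296}$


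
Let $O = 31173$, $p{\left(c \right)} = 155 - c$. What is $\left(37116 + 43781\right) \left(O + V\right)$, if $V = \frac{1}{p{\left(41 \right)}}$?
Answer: $\frac{287485529531}{114} \approx 2.5218 \cdot 10^{9}$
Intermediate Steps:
$V = \frac{1}{114}$ ($V = \frac{1}{155 - 41} = \frac{1}{114} \approx 0.0087719$)
$\left(37116 + 43781\right) \left(O + V\right) = \left(37116 + 43781\right) \left(31173 + \frac{1}{114}\right) = 80897 \cdot \frac{3553723}{114} = \frac{287485529531}{114}$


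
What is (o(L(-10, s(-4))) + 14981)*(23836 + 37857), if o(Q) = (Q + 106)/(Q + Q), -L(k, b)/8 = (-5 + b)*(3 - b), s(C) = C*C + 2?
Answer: 1441839009749/1560 ≈ 9.2426e+8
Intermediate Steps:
s(C) = 2 + C² (s(C) = C² + 2 = 2 + C²)
L(k, b) = -8*(-5 + b)*(3 - b)
o(Q) = (106 + Q)/(2*Q) (o(Q) = (106 + Q)/((2*Q)) = (106 + Q)*(1/(2*Q)) = (106 + Q)/(2*Q))
(o(L(-10, s(-4))) + 14981)*(23836 + 37857) = ((106 + (120 - 64*(2 + (-4)²) + 8*(2 + (-4)²)²))/(2*(120 - 64*(2 + (-4)²) + 8*(2 + (-4)²)²)) + 14981)*(23836 + 37857) = ((106 + (120 - 64*(2 + 16) + 8*(2 + 16)²))/(2*(120 - 64*(2 + 16) + 8*(2 + 16)²)) + 14981)*61693 = ((106 + (120 - 64*18 + 8*18²))/(2*(120 - 64*18 + 8*18²)) + 14981)*61693 = ((106 + (120 - 1152 + 8*324))/(2*(120 - 1152 + 8*324)) + 14981)*61693 = ((106 + (120 - 1152 + 2592))/(2*(120 - 1152 + 2592)) + 14981)*61693 = ((½)*(106 + 1560)/1560 + 14981)*61693 = ((½)*(1/1560)*1666 + 14981)*61693 = (833/1560 + 14981)*61693 = (23371193/1560)*61693 = 1441839009749/1560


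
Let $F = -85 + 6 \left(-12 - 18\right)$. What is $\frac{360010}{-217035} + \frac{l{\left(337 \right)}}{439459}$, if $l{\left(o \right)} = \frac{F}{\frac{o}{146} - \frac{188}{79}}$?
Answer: $- \frac{247351578836}{149879689245} \approx -1.6503$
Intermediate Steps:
$F = -265$ ($F = -85 + 6 \left(-12 - 18\right) = -85 + 6 \left(-30\right) = -85 - 180 = -265$)
$l{\left(o \right)} = - \frac{265}{- \frac{188}{79} + \frac{o}{146}}$ ($l{\left(o \right)} = - \frac{265}{\frac{o}{146} - \frac{188}{79}} = - \frac{265}{- \frac{188}{79} + \frac{o}{146}}$)
$\frac{360010}{-217035} + \frac{l{\left(337 \right)}}{439459} = \frac{360010}{-217035} + \frac{\left(-3056510\right) \frac{1}{-27448 + 79 \cdot 337}}{439459} = 360010 \left(- \frac{1}{217035}\right) + - \frac{3056510}{-27448 + 26623} \cdot \frac{1}{439459} = - \frac{10286}{6201} + - \frac{3056510}{-825} \cdot \frac{1}{439459} = - \frac{10286}{6201} + \left(-3056510\right) \left(- \frac{1}{825}\right) \frac{1}{439459} = - \frac{10286}{6201} + \frac{611302}{165} \cdot \frac{1}{439459} = - \frac{10286}{6201} + \frac{611302}{72510735} = - \frac{247351578836}{149879689245}$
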